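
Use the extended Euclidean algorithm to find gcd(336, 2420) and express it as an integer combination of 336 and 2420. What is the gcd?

Euclidean algorithm:
2420 = 7×336 + 68
336 = 4×68 + 64
68 = 1×64 + 4
64 = 16×4 + 0
gcd(336, 2420) = 4.
Back-substituting:
4 = 68 − 64
4 = −336 + 5·68
4 = 5·2420 − 36·336
So 4 = (5)·2420 + (-36)·336.

4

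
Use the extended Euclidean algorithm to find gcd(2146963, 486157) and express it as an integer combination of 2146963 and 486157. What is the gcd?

7

Euclidean algorithm:
2146963 = 4*486157 + 202335
486157 = 2*202335 + 81487
202335 = 2*81487 + 39361
81487 = 2*39361 + 2765
39361 = 14*2765 + 651
2765 = 4*651 + 161
651 = 4*161 + 7
161 = 23*7 + 0
gcd(2146963, 486157) = 7.
Express as a combination:
7 = 651 − 4·161
7 = −4·2765 + 17·651
7 = 17·39361 − 242·2765
7 = −242·81487 + 501·39361
7 = 501·202335 − 1244·81487
7 = −1244·486157 + 2989·202335
7 = 2989·2146963 − 13200·486157
So 7 = (2989)·2146963 + (-13200)·486157.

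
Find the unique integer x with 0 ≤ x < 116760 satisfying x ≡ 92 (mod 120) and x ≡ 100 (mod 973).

62372

Write x = 92 + 120·k. Then 120·k ≡ 100 − 92 ≡ 8 (mod 973).
Need 120⁻¹ mod 973. Extended Euclid on (973, 120):
973 = 8·120 + 13
120 = 9·13 + 3
13 = 4·3 + 1
3 = 3·1 + 0
Back-substitute:
1 = 13 − 4·3
1 = −4·120 + 37·13
1 = 37·973 − 300·120
120⁻¹ ≡ 673 (mod 973), so k ≡ 673·8 ≡ 519 (mod 973).
x = 92 + 120·519 = 62372.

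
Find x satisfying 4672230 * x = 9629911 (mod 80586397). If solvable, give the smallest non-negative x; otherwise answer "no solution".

44891194

First find gcd(4672230, 80586397):
80586397 = 17·4672230 + 1158487
4672230 = 4·1158487 + 38282
1158487 = 30·38282 + 10027
38282 = 3·10027 + 8201
10027 = 1·8201 + 1826
8201 = 4·1826 + 897
1826 = 2·897 + 32
897 = 28·32 + 1
32 = 32·1 + 0
gcd = 1, so a unique solution mod 80586397 exists.
Back-substitute for the Bézout coefficients:
1 = 897 − 28·32
1 = −28·1826 + 57·897
1 = 57·8201 − 256·1826
1 = −256·10027 + 313·8201
1 = 313·38282 − 1195·10027
1 = −1195·1158487 + 36163·38282
1 = 36163·4672230 − 145847·1158487
1 = −145847·80586397 + 2515562·4672230
So 4672230·(2515562) ≡ 1 (mod 80586397), giving 4672230⁻¹ ≡ 2515562.
x ≡ 4672230⁻¹·9629911 ≡ 2515562·9629911 ≡ 44891194 (mod 80586397).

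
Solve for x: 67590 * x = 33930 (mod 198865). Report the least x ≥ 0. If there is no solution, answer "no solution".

First find gcd(67590, 198865):
198865 = 2×67590 + 63685
67590 = 1×63685 + 3905
63685 = 16×3905 + 1205
3905 = 3×1205 + 290
1205 = 4×290 + 45
290 = 6×45 + 20
45 = 2×20 + 5
20 = 4×5 + 0
gcd = 5 and 5 | 33930, so solutions exist. Divide through by 5: 13518x ≡ 6786 (mod 39773).
Now find 13518⁻¹ mod 39773:
39773 = 2×13518 + 12737
13518 = 1×12737 + 781
12737 = 16×781 + 241
781 = 3×241 + 58
241 = 4×58 + 9
58 = 6×9 + 4
9 = 2×4 + 1
4 = 4×1 + 0
Back-substitute:
1 = 9 − 2·4
1 = −2·58 + 13·9
1 = 13·241 − 54·58
1 = −54·781 + 175·241
1 = 175·12737 − 2854·781
1 = −2854·13518 + 3029·12737
1 = 3029·39773 − 8912·13518
So 13518·(-8912) ≡ 1 (mod 39773), i.e. 13518⁻¹ ≡ 30861.
Then x ≡ 30861·6786 ≡ 17901 (mod 39773); the smallest non-negative solution is x = 17901.

17901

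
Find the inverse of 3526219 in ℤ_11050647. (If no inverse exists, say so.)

Extended Euclidean algorithm:
11050647 = 3·3526219 + 471990
3526219 = 7·471990 + 222289
471990 = 2·222289 + 27412
222289 = 8·27412 + 2993
27412 = 9·2993 + 475
2993 = 6·475 + 143
475 = 3·143 + 46
143 = 3·46 + 5
46 = 9·5 + 1
5 = 5·1 + 0
The gcd is 1. Working backward:
1 = 46 − 9·5
1 = −9·143 + 28·46
1 = 28·475 − 93·143
1 = −93·2993 + 586·475
1 = 586·27412 − 5367·2993
1 = −5367·222289 + 43522·27412
1 = 43522·471990 − 92411·222289
1 = −92411·3526219 + 690399·471990
1 = 690399·11050647 − 2163608·3526219
Thus 3526219·(-2163608) ≡ 1 (mod 11050647); reducing, -2163608 mod 11050647 = 8887039.

8887039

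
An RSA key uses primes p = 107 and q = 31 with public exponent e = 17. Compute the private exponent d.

2993

φ(n) = (p−1)(q−1) = 106·30 = 3180.
Need d with 17·d ≡ 1 (mod 3180). Apply the extended Euclidean algorithm:
3180 = 187×17 + 1
17 = 17×1 + 0
Back-substitute:
1 = 3180 − 187·17
So 17·(-187) ≡ 1 (mod 3180), hence d ≡ -187 ≡ 2993 (mod 3180).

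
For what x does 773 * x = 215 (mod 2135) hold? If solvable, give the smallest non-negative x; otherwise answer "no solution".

First find gcd(773, 2135):
2135 = 2×773 + 589
773 = 1×589 + 184
589 = 3×184 + 37
184 = 4×37 + 36
37 = 1×36 + 1
36 = 36×1 + 0
gcd = 1, so a unique solution mod 2135 exists.
Back-substitute for the Bézout coefficients:
1 = 37 − 36
1 = −184 + 5·37
1 = 5·589 − 16·184
1 = −16·773 + 21·589
1 = 21·2135 − 58·773
So 773·(-58) ≡ 1 (mod 2135), giving 773⁻¹ ≡ 2077.
x ≡ 773⁻¹·215 ≡ 2077·215 ≡ 340 (mod 2135).

340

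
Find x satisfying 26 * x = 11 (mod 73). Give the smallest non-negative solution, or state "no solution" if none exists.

First find gcd(26, 73):
73 = 2×26 + 21
26 = 1×21 + 5
21 = 4×5 + 1
5 = 5×1 + 0
gcd = 1, so a unique solution mod 73 exists.
Back-substitute for the Bézout coefficients:
1 = 21 − 4·5
1 = −4·26 + 5·21
1 = 5·73 − 14·26
So 26·(-14) ≡ 1 (mod 73), giving 26⁻¹ ≡ 59.
x ≡ 26⁻¹·11 ≡ 59·11 ≡ 65 (mod 73).

65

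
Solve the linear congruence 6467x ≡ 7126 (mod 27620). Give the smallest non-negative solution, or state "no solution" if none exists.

First find gcd(6467, 27620):
27620 = 4×6467 + 1752
6467 = 3×1752 + 1211
1752 = 1×1211 + 541
1211 = 2×541 + 129
541 = 4×129 + 25
129 = 5×25 + 4
25 = 6×4 + 1
4 = 4×1 + 0
gcd = 1, so a unique solution mod 27620 exists.
Back-substitute for the Bézout coefficients:
1 = 25 − 6·4
1 = −6·129 + 31·25
1 = 31·541 − 130·129
1 = −130·1211 + 291·541
1 = 291·1752 − 421·1211
1 = −421·6467 + 1554·1752
1 = 1554·27620 − 6637·6467
So 6467·(-6637) ≡ 1 (mod 27620), giving 6467⁻¹ ≡ 20983.
x ≡ 6467⁻¹·7126 ≡ 20983·7126 ≡ 17798 (mod 27620).

17798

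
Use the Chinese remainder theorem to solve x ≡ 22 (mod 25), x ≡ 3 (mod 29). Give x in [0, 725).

322

Write x = 22 + 25·k. Then 25·k ≡ 3 − 22 ≡ 10 (mod 29).
Need 25⁻¹ mod 29. Extended Euclid on (29, 25):
29 = 1×25 + 4
25 = 6×4 + 1
4 = 4×1 + 0
Back-substitute:
1 = 25 − 6·4
1 = −6·29 + 7·25
25⁻¹ ≡ 7 (mod 29), so k ≡ 7·10 ≡ 12 (mod 29).
x = 22 + 25·12 = 322.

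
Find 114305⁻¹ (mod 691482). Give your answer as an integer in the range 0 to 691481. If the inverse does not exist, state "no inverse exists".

580517

gcd(691482, 114305) by repeated division:
691482 = 6×114305 + 5652
114305 = 20×5652 + 1265
5652 = 4×1265 + 592
1265 = 2×592 + 81
592 = 7×81 + 25
81 = 3×25 + 6
25 = 4×6 + 1
6 = 6×1 + 0
gcd = 1, so the inverse exists. Back-substitute:
1 = 25 − 4·6
1 = −4·81 + 13·25
1 = 13·592 − 95·81
1 = −95·1265 + 203·592
1 = 203·5652 − 907·1265
1 = −907·114305 + 18343·5652
1 = 18343·691482 − 110965·114305
Hence 114305⁻¹ ≡ -110965 ≡ 580517 (mod 691482).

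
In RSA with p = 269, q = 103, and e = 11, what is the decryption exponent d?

φ(n) = (p−1)(q−1) = 268·102 = 27336.
Need d with 11·d ≡ 1 (mod 27336). Apply the extended Euclidean algorithm:
27336 = 2485*11 + 1
11 = 11*1 + 0
Back-substitute:
1 = 27336 − 2485·11
So 11·(-2485) ≡ 1 (mod 27336), hence d ≡ -2485 ≡ 24851 (mod 27336).

24851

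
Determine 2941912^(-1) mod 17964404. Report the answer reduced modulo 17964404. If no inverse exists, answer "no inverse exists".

no inverse exists

Euclidean algorithm on 17964404, 2941912:
17964404 = 6·2941912 + 312932
2941912 = 9·312932 + 125524
312932 = 2·125524 + 61884
125524 = 2·61884 + 1756
61884 = 35·1756 + 424
1756 = 4·424 + 60
424 = 7·60 + 4
60 = 15·4 + 0
Since gcd = 4 > 1, 2941912 is not a unit mod 17964404.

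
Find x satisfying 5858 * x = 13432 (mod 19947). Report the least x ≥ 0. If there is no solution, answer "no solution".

17879

First find gcd(5858, 19947):
19947 = 3*5858 + 2373
5858 = 2*2373 + 1112
2373 = 2*1112 + 149
1112 = 7*149 + 69
149 = 2*69 + 11
69 = 6*11 + 3
11 = 3*3 + 2
3 = 1*2 + 1
2 = 2*1 + 0
gcd = 1, so a unique solution mod 19947 exists.
Back-substitute for the Bézout coefficients:
1 = 3 − 2
1 = −11 + 4·3
1 = 4·69 − 25·11
1 = −25·149 + 54·69
1 = 54·1112 − 403·149
1 = −403·2373 + 860·1112
1 = 860·5858 − 2123·2373
1 = −2123·19947 + 7229·5858
So 5858·(7229) ≡ 1 (mod 19947), giving 5858⁻¹ ≡ 7229.
x ≡ 5858⁻¹·13432 ≡ 7229·13432 ≡ 17879 (mod 19947).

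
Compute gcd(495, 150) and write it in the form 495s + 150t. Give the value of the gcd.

15

Euclidean algorithm:
495 = 3·150 + 45
150 = 3·45 + 15
45 = 3·15 + 0
gcd(495, 150) = 15.
Working backward:
15 = 150 − 3·45
15 = −3·495 + 10·150
So 15 = (-3)·495 + (10)·150.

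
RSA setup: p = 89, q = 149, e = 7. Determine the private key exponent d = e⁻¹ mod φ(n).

φ(n) = (p−1)(q−1) = 88·148 = 13024.
Need d with 7·d ≡ 1 (mod 13024). Apply the extended Euclidean algorithm:
13024 = 1860*7 + 4
7 = 1*4 + 3
4 = 1*3 + 1
3 = 3*1 + 0
Back-substitute:
1 = 4 − 3
1 = −7 + 2·4
1 = 2·13024 − 3721·7
So 7·(-3721) ≡ 1 (mod 13024), hence d ≡ -3721 ≡ 9303 (mod 13024).

9303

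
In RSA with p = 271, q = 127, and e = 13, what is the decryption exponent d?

2617

φ(n) = (p−1)(q−1) = 270·126 = 34020.
Need d with 13·d ≡ 1 (mod 34020). Apply the extended Euclidean algorithm:
34020 = 2616·13 + 12
13 = 1·12 + 1
12 = 12·1 + 0
Back-substitute:
1 = 13 − 12
1 = −34020 + 2617·13
So 13·2617 ≡ 1 (mod 34020), hence d = 2617.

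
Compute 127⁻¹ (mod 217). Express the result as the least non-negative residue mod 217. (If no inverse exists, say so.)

Extended Euclidean algorithm:
217 = 1*127 + 90
127 = 1*90 + 37
90 = 2*37 + 16
37 = 2*16 + 5
16 = 3*5 + 1
5 = 5*1 + 0
Since gcd(127, 217) = 1, back-substitute to write 1 as a combination:
1 = 16 − 3·5
1 = −3·37 + 7·16
1 = 7·90 − 17·37
1 = −17·127 + 24·90
1 = 24·217 − 41·127
So 127·(-41) ≡ 1 (mod 217), and -41 ≡ 176 (mod 217).

176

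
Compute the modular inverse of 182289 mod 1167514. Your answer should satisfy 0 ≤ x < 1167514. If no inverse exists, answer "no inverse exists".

gcd(1167514, 182289) by repeated division:
1167514 = 6·182289 + 73780
182289 = 2·73780 + 34729
73780 = 2·34729 + 4322
34729 = 8·4322 + 153
4322 = 28·153 + 38
153 = 4·38 + 1
38 = 38·1 + 0
gcd = 1, so the inverse exists. Back-substitute:
1 = 153 − 4·38
1 = −4·4322 + 113·153
1 = 113·34729 − 908·4322
1 = −908·73780 + 1929·34729
1 = 1929·182289 − 4766·73780
1 = −4766·1167514 + 30525·182289
So 182289·30525 ≡ 1 (mod 1167514).

30525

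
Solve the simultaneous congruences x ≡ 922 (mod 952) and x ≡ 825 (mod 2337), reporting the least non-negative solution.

1573626

Write x = 922 + 952·k. Then 952·k ≡ 825 − 922 ≡ 2240 (mod 2337).
Need 952⁻¹ mod 2337. Extended Euclid on (2337, 952):
2337 = 2*952 + 433
952 = 2*433 + 86
433 = 5*86 + 3
86 = 28*3 + 2
3 = 1*2 + 1
2 = 2*1 + 0
Back-substitute:
1 = 3 − 2
1 = −86 + 29·3
1 = 29·433 − 146·86
1 = −146·952 + 321·433
1 = 321·2337 − 788·952
952⁻¹ ≡ 1549 (mod 2337), so k ≡ 1549·2240 ≡ 1652 (mod 2337).
x = 922 + 952·1652 = 1573626.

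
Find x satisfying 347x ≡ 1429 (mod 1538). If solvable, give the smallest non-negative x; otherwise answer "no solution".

1059

First find gcd(347, 1538):
1538 = 4×347 + 150
347 = 2×150 + 47
150 = 3×47 + 9
47 = 5×9 + 2
9 = 4×2 + 1
2 = 2×1 + 0
gcd = 1, so a unique solution mod 1538 exists.
Back-substitute for the Bézout coefficients:
1 = 9 − 4·2
1 = −4·47 + 21·9
1 = 21·150 − 67·47
1 = −67·347 + 155·150
1 = 155·1538 − 687·347
So 347·(-687) ≡ 1 (mod 1538), giving 347⁻¹ ≡ 851.
x ≡ 347⁻¹·1429 ≡ 851·1429 ≡ 1059 (mod 1538).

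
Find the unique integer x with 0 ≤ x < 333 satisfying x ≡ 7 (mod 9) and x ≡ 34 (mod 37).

34

Write x = 7 + 9·k. Then 9·k ≡ 34 − 7 ≡ 27 (mod 37).
Need 9⁻¹ mod 37. Extended Euclid on (37, 9):
37 = 4·9 + 1
9 = 9·1 + 0
Back-substitute:
1 = 37 − 4·9
9⁻¹ ≡ 33 (mod 37), so k ≡ 33·27 ≡ 3 (mod 37).
x = 7 + 9·3 = 34.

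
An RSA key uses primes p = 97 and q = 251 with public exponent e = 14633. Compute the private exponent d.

14297

φ(n) = (p−1)(q−1) = 96·250 = 24000.
Need d with 14633·d ≡ 1 (mod 24000). Apply the extended Euclidean algorithm:
24000 = 1·14633 + 9367
14633 = 1·9367 + 5266
9367 = 1·5266 + 4101
5266 = 1·4101 + 1165
4101 = 3·1165 + 606
1165 = 1·606 + 559
606 = 1·559 + 47
559 = 11·47 + 42
47 = 1·42 + 5
42 = 8·5 + 2
5 = 2·2 + 1
2 = 2·1 + 0
Back-substitute:
1 = 5 − 2·2
1 = −2·42 + 17·5
1 = 17·47 − 19·42
1 = −19·559 + 226·47
1 = 226·606 − 245·559
1 = −245·1165 + 471·606
1 = 471·4101 − 1658·1165
1 = −1658·5266 + 2129·4101
1 = 2129·9367 − 3787·5266
1 = −3787·14633 + 5916·9367
1 = 5916·24000 − 9703·14633
So 14633·(-9703) ≡ 1 (mod 24000), hence d ≡ -9703 ≡ 14297 (mod 24000).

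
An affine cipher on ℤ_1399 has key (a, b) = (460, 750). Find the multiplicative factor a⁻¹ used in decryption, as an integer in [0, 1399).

Apply the Euclidean algorithm to 1399 and 460:
1399 = 3*460 + 19
460 = 24*19 + 4
19 = 4*4 + 3
4 = 1*3 + 1
3 = 3*1 + 0
gcd = 1, so the inverse exists. Back-substitute:
1 = 4 − 3
1 = −19 + 5·4
1 = 5·460 − 121·19
1 = −121·1399 + 368·460
So 460·368 ≡ 1 (mod 1399).

368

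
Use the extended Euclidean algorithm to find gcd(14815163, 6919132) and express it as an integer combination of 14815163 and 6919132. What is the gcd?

Euclidean algorithm:
14815163 = 2·6919132 + 976899
6919132 = 7·976899 + 80839
976899 = 12·80839 + 6831
80839 = 11·6831 + 5698
6831 = 1·5698 + 1133
5698 = 5·1133 + 33
1133 = 34·33 + 11
33 = 3·11 + 0
gcd(14815163, 6919132) = 11.
Back-substituting:
11 = 1133 − 34·33
11 = −34·5698 + 171·1133
11 = 171·6831 − 205·5698
11 = −205·80839 + 2426·6831
11 = 2426·976899 − 29317·80839
11 = −29317·6919132 + 207645·976899
11 = 207645·14815163 − 444607·6919132
So 11 = (207645)·14815163 + (-444607)·6919132.

11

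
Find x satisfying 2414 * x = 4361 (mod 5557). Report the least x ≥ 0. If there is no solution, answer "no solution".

First find gcd(2414, 5557):
5557 = 2*2414 + 729
2414 = 3*729 + 227
729 = 3*227 + 48
227 = 4*48 + 35
48 = 1*35 + 13
35 = 2*13 + 9
13 = 1*9 + 4
9 = 2*4 + 1
4 = 4*1 + 0
gcd = 1, so a unique solution mod 5557 exists.
Back-substitute for the Bézout coefficients:
1 = 9 − 2·4
1 = −2·13 + 3·9
1 = 3·35 − 8·13
1 = −8·48 + 11·35
1 = 11·227 − 52·48
1 = −52·729 + 167·227
1 = 167·2414 − 553·729
1 = −553·5557 + 1273·2414
So 2414·(1273) ≡ 1 (mod 5557), giving 2414⁻¹ ≡ 1273.
x ≡ 2414⁻¹·4361 ≡ 1273·4361 ≡ 110 (mod 5557).

110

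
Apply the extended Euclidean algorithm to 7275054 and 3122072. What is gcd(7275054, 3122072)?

Euclidean algorithm:
7275054 = 2×3122072 + 1030910
3122072 = 3×1030910 + 29342
1030910 = 35×29342 + 3940
29342 = 7×3940 + 1762
3940 = 2×1762 + 416
1762 = 4×416 + 98
416 = 4×98 + 24
98 = 4×24 + 2
24 = 12×2 + 0
gcd(7275054, 3122072) = 2.
Back-substituting:
2 = 98 − 4·24
2 = −4·416 + 17·98
2 = 17·1762 − 72·416
2 = −72·3940 + 161·1762
2 = 161·29342 − 1199·3940
2 = −1199·1030910 + 42126·29342
2 = 42126·3122072 − 127577·1030910
2 = −127577·7275054 + 297280·3122072
So 2 = (-127577)·7275054 + (297280)·3122072.

2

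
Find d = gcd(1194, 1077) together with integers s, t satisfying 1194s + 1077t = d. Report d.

Euclidean algorithm:
1194 = 1·1077 + 117
1077 = 9·117 + 24
117 = 4·24 + 21
24 = 1·21 + 3
21 = 7·3 + 0
gcd(1194, 1077) = 3.
Express as a combination:
3 = 24 − 21
3 = −117 + 5·24
3 = 5·1077 − 46·117
3 = −46·1194 + 51·1077
So 3 = (-46)·1194 + (51)·1077.

3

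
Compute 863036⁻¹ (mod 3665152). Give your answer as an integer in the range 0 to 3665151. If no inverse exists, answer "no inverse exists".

Euclidean algorithm on 3665152, 863036:
3665152 = 4*863036 + 213008
863036 = 4*213008 + 11004
213008 = 19*11004 + 3932
11004 = 2*3932 + 3140
3932 = 1*3140 + 792
3140 = 3*792 + 764
792 = 1*764 + 28
764 = 27*28 + 8
28 = 3*8 + 4
8 = 2*4 + 0
The gcd is 4, not 1, hence no inverse exists.

no inverse exists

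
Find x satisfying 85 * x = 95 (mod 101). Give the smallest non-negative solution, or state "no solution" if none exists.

13

First find gcd(85, 101):
101 = 1×85 + 16
85 = 5×16 + 5
16 = 3×5 + 1
5 = 5×1 + 0
gcd = 1, so a unique solution mod 101 exists.
Back-substitute for the Bézout coefficients:
1 = 16 − 3·5
1 = −3·85 + 16·16
1 = 16·101 − 19·85
So 85·(-19) ≡ 1 (mod 101), giving 85⁻¹ ≡ 82.
x ≡ 85⁻¹·95 ≡ 82·95 ≡ 13 (mod 101).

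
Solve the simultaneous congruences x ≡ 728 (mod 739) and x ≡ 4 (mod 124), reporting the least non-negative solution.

89408

Write x = 728 + 739·k. Then 739·k ≡ 4 − 728 ≡ 20 (mod 124).
Need 739⁻¹ mod 124. Extended Euclid on (124, 119):
124 = 1×119 + 5
119 = 23×5 + 4
5 = 1×4 + 1
4 = 4×1 + 0
Back-substitute:
1 = 5 − 4
1 = −119 + 24·5
1 = 24·124 − 25·119
739⁻¹ ≡ 99 (mod 124), so k ≡ 99·20 ≡ 120 (mod 124).
x = 728 + 739·120 = 89408.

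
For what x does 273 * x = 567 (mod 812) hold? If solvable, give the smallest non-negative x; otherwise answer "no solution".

11

First find gcd(273, 812):
812 = 2*273 + 266
273 = 1*266 + 7
266 = 38*7 + 0
gcd = 7 and 7 | 567, so solutions exist. Divide through by 7: 39x ≡ 81 (mod 116).
Now find 39⁻¹ mod 116:
116 = 2×39 + 38
39 = 1×38 + 1
38 = 38×1 + 0
Back-substitute:
1 = 39 − 38
1 = −116 + 3·39
So 39⁻¹ ≡ 3 (mod 116).
Then x ≡ 3·81 ≡ 11 (mod 116); the smallest non-negative solution is x = 11.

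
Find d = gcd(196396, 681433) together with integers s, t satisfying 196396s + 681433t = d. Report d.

Repeated division:
681433 = 3×196396 + 92245
196396 = 2×92245 + 11906
92245 = 7×11906 + 8903
11906 = 1×8903 + 3003
8903 = 2×3003 + 2897
3003 = 1×2897 + 106
2897 = 27×106 + 35
106 = 3×35 + 1
35 = 35×1 + 0
gcd(196396, 681433) = 1.
Express as a combination:
1 = 106 − 3·35
1 = −3·2897 + 82·106
1 = 82·3003 − 85·2897
1 = −85·8903 + 252·3003
1 = 252·11906 − 337·8903
1 = −337·92245 + 2611·11906
1 = 2611·196396 − 5559·92245
1 = −5559·681433 + 19288·196396
So 1 = (-5559)·681433 + (19288)·196396.

1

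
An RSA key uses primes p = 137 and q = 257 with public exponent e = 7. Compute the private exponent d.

19895

φ(n) = (p−1)(q−1) = 136·256 = 34816.
Need d with 7·d ≡ 1 (mod 34816). Apply the extended Euclidean algorithm:
34816 = 4973*7 + 5
7 = 1*5 + 2
5 = 2*2 + 1
2 = 2*1 + 0
Back-substitute:
1 = 5 − 2·2
1 = −2·7 + 3·5
1 = 3·34816 − 14921·7
So 7·(-14921) ≡ 1 (mod 34816), hence d ≡ -14921 ≡ 19895 (mod 34816).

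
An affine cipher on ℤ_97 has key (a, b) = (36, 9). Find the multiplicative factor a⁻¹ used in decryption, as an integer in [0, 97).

Extended Euclidean algorithm:
97 = 2*36 + 25
36 = 1*25 + 11
25 = 2*11 + 3
11 = 3*3 + 2
3 = 1*2 + 1
2 = 2*1 + 0
gcd = 1, so the inverse exists. Back-substitute:
1 = 3 − 2
1 = −11 + 4·3
1 = 4·25 − 9·11
1 = −9·36 + 13·25
1 = 13·97 − 35·36
Hence 36⁻¹ ≡ -35 ≡ 62 (mod 97).

62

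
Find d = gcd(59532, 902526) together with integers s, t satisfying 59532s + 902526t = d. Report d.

6

Repeated division:
902526 = 15*59532 + 9546
59532 = 6*9546 + 2256
9546 = 4*2256 + 522
2256 = 4*522 + 168
522 = 3*168 + 18
168 = 9*18 + 6
18 = 3*6 + 0
gcd(59532, 902526) = 6.
Back-substituting:
6 = 168 − 9·18
6 = −9·522 + 28·168
6 = 28·2256 − 121·522
6 = −121·9546 + 512·2256
6 = 512·59532 − 3193·9546
6 = −3193·902526 + 48407·59532
So 6 = (-3193)·902526 + (48407)·59532.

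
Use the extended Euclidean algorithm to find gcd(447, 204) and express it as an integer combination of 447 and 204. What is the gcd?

Repeated division:
447 = 2*204 + 39
204 = 5*39 + 9
39 = 4*9 + 3
9 = 3*3 + 0
gcd(447, 204) = 3.
Working backward:
3 = 39 − 4·9
3 = −4·204 + 21·39
3 = 21·447 − 46·204
So 3 = (21)·447 + (-46)·204.

3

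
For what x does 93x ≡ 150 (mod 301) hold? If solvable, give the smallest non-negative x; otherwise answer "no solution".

89

First find gcd(93, 301):
301 = 3×93 + 22
93 = 4×22 + 5
22 = 4×5 + 2
5 = 2×2 + 1
2 = 2×1 + 0
gcd = 1, so a unique solution mod 301 exists.
Back-substitute for the Bézout coefficients:
1 = 5 − 2·2
1 = −2·22 + 9·5
1 = 9·93 − 38·22
1 = −38·301 + 123·93
So 93·(123) ≡ 1 (mod 301), giving 93⁻¹ ≡ 123.
x ≡ 93⁻¹·150 ≡ 123·150 ≡ 89 (mod 301).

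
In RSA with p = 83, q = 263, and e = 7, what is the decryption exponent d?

φ(n) = (p−1)(q−1) = 82·262 = 21484.
Need d with 7·d ≡ 1 (mod 21484). Apply the extended Euclidean algorithm:
21484 = 3069·7 + 1
7 = 7·1 + 0
Back-substitute:
1 = 21484 − 3069·7
So 7·(-3069) ≡ 1 (mod 21484), hence d ≡ -3069 ≡ 18415 (mod 21484).

18415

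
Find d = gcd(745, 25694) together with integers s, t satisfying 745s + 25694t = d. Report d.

Repeated division:
25694 = 34×745 + 364
745 = 2×364 + 17
364 = 21×17 + 7
17 = 2×7 + 3
7 = 2×3 + 1
3 = 3×1 + 0
gcd(745, 25694) = 1.
Express as a combination:
1 = 7 − 2·3
1 = −2·17 + 5·7
1 = 5·364 − 107·17
1 = −107·745 + 219·364
1 = 219·25694 − 7553·745
So 1 = (219)·25694 + (-7553)·745.

1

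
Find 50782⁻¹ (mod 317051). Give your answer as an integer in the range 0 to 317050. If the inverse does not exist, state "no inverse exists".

Extended Euclidean algorithm:
317051 = 6·50782 + 12359
50782 = 4·12359 + 1346
12359 = 9·1346 + 245
1346 = 5·245 + 121
245 = 2·121 + 3
121 = 40·3 + 1
3 = 3·1 + 0
gcd = 1, so the inverse exists. Back-substitute:
1 = 121 − 40·3
1 = −40·245 + 81·121
1 = 81·1346 − 445·245
1 = −445·12359 + 4086·1346
1 = 4086·50782 − 16789·12359
1 = −16789·317051 + 104820·50782
So 50782·104820 ≡ 1 (mod 317051).

104820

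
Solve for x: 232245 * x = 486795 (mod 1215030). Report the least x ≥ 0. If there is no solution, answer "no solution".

50629

First find gcd(232245, 1215030):
1215030 = 5×232245 + 53805
232245 = 4×53805 + 17025
53805 = 3×17025 + 2730
17025 = 6×2730 + 645
2730 = 4×645 + 150
645 = 4×150 + 45
150 = 3×45 + 15
45 = 3×15 + 0
gcd = 15 and 15 | 486795, so solutions exist. Divide through by 15: 15483x ≡ 32453 (mod 81002).
Now find 15483⁻¹ mod 81002:
81002 = 5*15483 + 3587
15483 = 4*3587 + 1135
3587 = 3*1135 + 182
1135 = 6*182 + 43
182 = 4*43 + 10
43 = 4*10 + 3
10 = 3*3 + 1
3 = 3*1 + 0
Back-substitute:
1 = 10 − 3·3
1 = −3·43 + 13·10
1 = 13·182 − 55·43
1 = −55·1135 + 343·182
1 = 343·3587 − 1084·1135
1 = −1084·15483 + 4679·3587
1 = 4679·81002 − 24479·15483
So 15483·(-24479) ≡ 1 (mod 81002), i.e. 15483⁻¹ ≡ 56523.
Then x ≡ 56523·32453 ≡ 50629 (mod 81002); the smallest non-negative solution is x = 50629.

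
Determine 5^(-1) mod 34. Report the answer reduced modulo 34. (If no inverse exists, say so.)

7

Run Euclid on (34, 5):
34 = 6*5 + 4
5 = 1*4 + 1
4 = 4*1 + 0
gcd = 1, so the inverse exists. Back-substitute:
1 = 5 − 4
1 = −34 + 7·5
So 5·7 ≡ 1 (mod 34).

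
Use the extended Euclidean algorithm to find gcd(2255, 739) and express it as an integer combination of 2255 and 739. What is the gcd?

Repeated division:
2255 = 3*739 + 38
739 = 19*38 + 17
38 = 2*17 + 4
17 = 4*4 + 1
4 = 4*1 + 0
gcd(2255, 739) = 1.
Back-substituting:
1 = 17 − 4·4
1 = −4·38 + 9·17
1 = 9·739 − 175·38
1 = −175·2255 + 534·739
So 1 = (-175)·2255 + (534)·739.

1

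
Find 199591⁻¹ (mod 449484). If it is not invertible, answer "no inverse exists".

no inverse exists

Compute gcd(199591, 449484):
449484 = 2·199591 + 50302
199591 = 3·50302 + 48685
50302 = 1·48685 + 1617
48685 = 30·1617 + 175
1617 = 9·175 + 42
175 = 4·42 + 7
42 = 6·7 + 0
Since gcd = 7 > 1, 199591 is not a unit mod 449484.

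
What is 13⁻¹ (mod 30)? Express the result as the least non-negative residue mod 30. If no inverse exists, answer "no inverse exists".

7

Extended Euclidean algorithm:
30 = 2×13 + 4
13 = 3×4 + 1
4 = 4×1 + 0
gcd = 1, so the inverse exists. Back-substitute:
1 = 13 − 3·4
1 = −3·30 + 7·13
So 13·7 ≡ 1 (mod 30).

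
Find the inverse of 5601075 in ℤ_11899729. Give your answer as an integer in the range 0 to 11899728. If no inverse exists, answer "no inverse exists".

Run Euclid on (11899729, 5601075):
11899729 = 2×5601075 + 697579
5601075 = 8×697579 + 20443
697579 = 34×20443 + 2517
20443 = 8×2517 + 307
2517 = 8×307 + 61
307 = 5×61 + 2
61 = 30×2 + 1
2 = 2×1 + 0
Since gcd(5601075, 11899729) = 1, back-substitute to write 1 as a combination:
1 = 61 − 30·2
1 = −30·307 + 151·61
1 = 151·2517 − 1238·307
1 = −1238·20443 + 10055·2517
1 = 10055·697579 − 343108·20443
1 = −343108·5601075 + 2754919·697579
1 = 2754919·11899729 − 5852946·5601075
Thus 5601075·(-5852946) ≡ 1 (mod 11899729); reducing, -5852946 mod 11899729 = 6046783.

6046783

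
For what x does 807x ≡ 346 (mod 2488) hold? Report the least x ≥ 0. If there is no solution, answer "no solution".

950

First find gcd(807, 2488):
2488 = 3×807 + 67
807 = 12×67 + 3
67 = 22×3 + 1
3 = 3×1 + 0
gcd = 1, so a unique solution mod 2488 exists.
Back-substitute for the Bézout coefficients:
1 = 67 − 22·3
1 = −22·807 + 265·67
1 = 265·2488 − 817·807
So 807·(-817) ≡ 1 (mod 2488), giving 807⁻¹ ≡ 1671.
x ≡ 807⁻¹·346 ≡ 1671·346 ≡ 950 (mod 2488).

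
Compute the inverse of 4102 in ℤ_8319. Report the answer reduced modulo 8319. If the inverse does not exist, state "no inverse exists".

217

Run Euclid on (8319, 4102):
8319 = 2×4102 + 115
4102 = 35×115 + 77
115 = 1×77 + 38
77 = 2×38 + 1
38 = 38×1 + 0
Since gcd(4102, 8319) = 1, back-substitute to write 1 as a combination:
1 = 77 − 2·38
1 = −2·115 + 3·77
1 = 3·4102 − 107·115
1 = −107·8319 + 217·4102
So 4102·217 ≡ 1 (mod 8319).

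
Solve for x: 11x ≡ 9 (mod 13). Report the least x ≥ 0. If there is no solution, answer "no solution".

2

First find gcd(11, 13):
13 = 1·11 + 2
11 = 5·2 + 1
2 = 2·1 + 0
gcd = 1, so a unique solution mod 13 exists.
Back-substitute for the Bézout coefficients:
1 = 11 − 5·2
1 = −5·13 + 6·11
So 11·(6) ≡ 1 (mod 13), giving 11⁻¹ ≡ 6.
x ≡ 11⁻¹·9 ≡ 6·9 ≡ 2 (mod 13).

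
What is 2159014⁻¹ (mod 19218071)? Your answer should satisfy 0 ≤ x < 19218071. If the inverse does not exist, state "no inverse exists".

4363631

Extended Euclidean algorithm:
19218071 = 8·2159014 + 1945959
2159014 = 1·1945959 + 213055
1945959 = 9·213055 + 28464
213055 = 7·28464 + 13807
28464 = 2·13807 + 850
13807 = 16·850 + 207
850 = 4·207 + 22
207 = 9·22 + 9
22 = 2·9 + 4
9 = 2·4 + 1
4 = 4·1 + 0
Since gcd(2159014, 19218071) = 1, back-substitute to write 1 as a combination:
1 = 9 − 2·4
1 = −2·22 + 5·9
1 = 5·207 − 47·22
1 = −47·850 + 193·207
1 = 193·13807 − 3135·850
1 = −3135·28464 + 6463·13807
1 = 6463·213055 − 48376·28464
1 = −48376·1945959 + 441847·213055
1 = 441847·2159014 − 490223·1945959
1 = −490223·19218071 + 4363631·2159014
So 2159014·4363631 ≡ 1 (mod 19218071).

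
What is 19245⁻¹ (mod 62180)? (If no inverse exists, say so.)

no inverse exists

Compute gcd(19245, 62180):
62180 = 3×19245 + 4445
19245 = 4×4445 + 1465
4445 = 3×1465 + 50
1465 = 29×50 + 15
50 = 3×15 + 5
15 = 3×5 + 0
gcd(19245, 62180) = 5 ≠ 1, so 19245 has no multiplicative inverse modulo 62180.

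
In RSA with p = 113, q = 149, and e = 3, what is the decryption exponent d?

φ(n) = (p−1)(q−1) = 112·148 = 16576.
Need d with 3·d ≡ 1 (mod 16576). Apply the extended Euclidean algorithm:
16576 = 5525*3 + 1
3 = 3*1 + 0
Back-substitute:
1 = 16576 − 5525·3
So 3·(-5525) ≡ 1 (mod 16576), hence d ≡ -5525 ≡ 11051 (mod 16576).

11051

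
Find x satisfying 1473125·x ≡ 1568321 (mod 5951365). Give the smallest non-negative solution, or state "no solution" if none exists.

no solution

gcd(1473125, 5951365):
5951365 = 4×1473125 + 58865
1473125 = 25×58865 + 1500
58865 = 39×1500 + 365
1500 = 4×365 + 40
365 = 9×40 + 5
40 = 8×5 + 0
gcd = 5, but 5 ∤ 1568321, so the congruence has no solution.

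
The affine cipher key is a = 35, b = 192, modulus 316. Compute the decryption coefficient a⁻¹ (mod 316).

gcd(316, 35) by repeated division:
316 = 9×35 + 1
35 = 35×1 + 0
The gcd is 1. Working backward:
1 = 316 − 9·35
Hence 35⁻¹ ≡ -9 ≡ 307 (mod 316).

307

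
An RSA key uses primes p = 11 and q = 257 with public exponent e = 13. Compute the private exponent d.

φ(n) = (p−1)(q−1) = 10·256 = 2560.
Need d with 13·d ≡ 1 (mod 2560). Apply the extended Euclidean algorithm:
2560 = 196·13 + 12
13 = 1·12 + 1
12 = 12·1 + 0
Back-substitute:
1 = 13 − 12
1 = −2560 + 197·13
So 13·197 ≡ 1 (mod 2560), hence d = 197.

197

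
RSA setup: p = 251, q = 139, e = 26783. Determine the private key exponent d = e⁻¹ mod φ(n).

φ(n) = (p−1)(q−1) = 250·138 = 34500.
Need d with 26783·d ≡ 1 (mod 34500). Apply the extended Euclidean algorithm:
34500 = 1·26783 + 7717
26783 = 3·7717 + 3632
7717 = 2·3632 + 453
3632 = 8·453 + 8
453 = 56·8 + 5
8 = 1·5 + 3
5 = 1·3 + 2
3 = 1·2 + 1
2 = 2·1 + 0
Back-substitute:
1 = 3 − 2
1 = −5 + 2·3
1 = 2·8 − 3·5
1 = −3·453 + 170·8
1 = 170·3632 − 1363·453
1 = −1363·7717 + 2896·3632
1 = 2896·26783 − 10051·7717
1 = −10051·34500 + 12947·26783
So 26783·12947 ≡ 1 (mod 34500), hence d = 12947.

12947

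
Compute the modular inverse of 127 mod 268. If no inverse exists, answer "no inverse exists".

19

Apply the Euclidean algorithm to 268 and 127:
268 = 2·127 + 14
127 = 9·14 + 1
14 = 14·1 + 0
Since gcd(127, 268) = 1, back-substitute to write 1 as a combination:
1 = 127 − 9·14
1 = −9·268 + 19·127
So 127·19 ≡ 1 (mod 268).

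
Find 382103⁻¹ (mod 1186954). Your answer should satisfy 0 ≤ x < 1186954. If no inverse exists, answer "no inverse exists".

896151

gcd(1186954, 382103) by repeated division:
1186954 = 3·382103 + 40645
382103 = 9·40645 + 16298
40645 = 2·16298 + 8049
16298 = 2·8049 + 200
8049 = 40·200 + 49
200 = 4·49 + 4
49 = 12·4 + 1
4 = 4·1 + 0
The gcd is 1. Working backward:
1 = 49 − 12·4
1 = −12·200 + 49·49
1 = 49·8049 − 1972·200
1 = −1972·16298 + 3993·8049
1 = 3993·40645 − 9958·16298
1 = −9958·382103 + 93615·40645
1 = 93615·1186954 − 290803·382103
Thus 382103·(-290803) ≡ 1 (mod 1186954); reducing, -290803 mod 1186954 = 896151.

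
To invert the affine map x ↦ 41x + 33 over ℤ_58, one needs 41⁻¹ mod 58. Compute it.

Extended Euclidean algorithm:
58 = 1*41 + 17
41 = 2*17 + 7
17 = 2*7 + 3
7 = 2*3 + 1
3 = 3*1 + 0
The gcd is 1. Working backward:
1 = 7 − 2·3
1 = −2·17 + 5·7
1 = 5·41 − 12·17
1 = −12·58 + 17·41
So 41·17 ≡ 1 (mod 58).

17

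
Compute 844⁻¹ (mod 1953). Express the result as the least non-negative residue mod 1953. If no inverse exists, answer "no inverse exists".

877

Extended Euclidean algorithm:
1953 = 2·844 + 265
844 = 3·265 + 49
265 = 5·49 + 20
49 = 2·20 + 9
20 = 2·9 + 2
9 = 4·2 + 1
2 = 2·1 + 0
gcd = 1, so the inverse exists. Back-substitute:
1 = 9 − 4·2
1 = −4·20 + 9·9
1 = 9·49 − 22·20
1 = −22·265 + 119·49
1 = 119·844 − 379·265
1 = −379·1953 + 877·844
So 844·877 ≡ 1 (mod 1953).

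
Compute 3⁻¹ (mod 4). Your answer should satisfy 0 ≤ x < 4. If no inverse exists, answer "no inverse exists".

Extended Euclidean algorithm:
4 = 1·3 + 1
3 = 3·1 + 0
gcd = 1, so the inverse exists. Back-substitute:
1 = 4 − 3
So 3·(-1) ≡ 1 (mod 4), and -1 ≡ 3 (mod 4).

3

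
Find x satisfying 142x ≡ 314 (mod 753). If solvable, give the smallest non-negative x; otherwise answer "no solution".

734

First find gcd(142, 753):
753 = 5×142 + 43
142 = 3×43 + 13
43 = 3×13 + 4
13 = 3×4 + 1
4 = 4×1 + 0
gcd = 1, so a unique solution mod 753 exists.
Back-substitute for the Bézout coefficients:
1 = 13 − 3·4
1 = −3·43 + 10·13
1 = 10·142 − 33·43
1 = −33·753 + 175·142
So 142·(175) ≡ 1 (mod 753), giving 142⁻¹ ≡ 175.
x ≡ 142⁻¹·314 ≡ 175·314 ≡ 734 (mod 753).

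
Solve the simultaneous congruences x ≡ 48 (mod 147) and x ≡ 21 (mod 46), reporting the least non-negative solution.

6369

Write x = 48 + 147·k. Then 147·k ≡ 21 − 48 ≡ 19 (mod 46).
Need 147⁻¹ mod 46. Extended Euclid on (46, 9):
46 = 5·9 + 1
9 = 9·1 + 0
Back-substitute:
1 = 46 − 5·9
147⁻¹ ≡ 41 (mod 46), so k ≡ 41·19 ≡ 43 (mod 46).
x = 48 + 147·43 = 6369.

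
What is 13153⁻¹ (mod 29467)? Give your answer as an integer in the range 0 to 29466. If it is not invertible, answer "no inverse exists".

Extended Euclidean algorithm:
29467 = 2×13153 + 3161
13153 = 4×3161 + 509
3161 = 6×509 + 107
509 = 4×107 + 81
107 = 1×81 + 26
81 = 3×26 + 3
26 = 8×3 + 2
3 = 1×2 + 1
2 = 2×1 + 0
Since gcd(13153, 29467) = 1, back-substitute to write 1 as a combination:
1 = 3 − 2
1 = −26 + 9·3
1 = 9·81 − 28·26
1 = −28·107 + 37·81
1 = 37·509 − 176·107
1 = −176·3161 + 1093·509
1 = 1093·13153 − 4548·3161
1 = −4548·29467 + 10189·13153
So 13153·10189 ≡ 1 (mod 29467).

10189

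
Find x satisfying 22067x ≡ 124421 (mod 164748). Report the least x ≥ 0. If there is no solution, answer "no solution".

First find gcd(22067, 164748):
164748 = 7·22067 + 10279
22067 = 2·10279 + 1509
10279 = 6·1509 + 1225
1509 = 1·1225 + 284
1225 = 4·284 + 89
284 = 3·89 + 17
89 = 5·17 + 4
17 = 4·4 + 1
4 = 4·1 + 0
gcd = 1, so a unique solution mod 164748 exists.
Back-substitute for the Bézout coefficients:
1 = 17 − 4·4
1 = −4·89 + 21·17
1 = 21·284 − 67·89
1 = −67·1225 + 289·284
1 = 289·1509 − 356·1225
1 = −356·10279 + 2425·1509
1 = 2425·22067 − 5206·10279
1 = −5206·164748 + 38867·22067
So 22067·(38867) ≡ 1 (mod 164748), giving 22067⁻¹ ≡ 38867.
x ≡ 22067⁻¹·124421 ≡ 38867·124421 ≡ 22963 (mod 164748).

22963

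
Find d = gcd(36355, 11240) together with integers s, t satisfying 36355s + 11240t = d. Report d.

Euclidean algorithm:
36355 = 3·11240 + 2635
11240 = 4·2635 + 700
2635 = 3·700 + 535
700 = 1·535 + 165
535 = 3·165 + 40
165 = 4·40 + 5
40 = 8·5 + 0
gcd(36355, 11240) = 5.
Back-substituting:
5 = 165 − 4·40
5 = −4·535 + 13·165
5 = 13·700 − 17·535
5 = −17·2635 + 64·700
5 = 64·11240 − 273·2635
5 = −273·36355 + 883·11240
So 5 = (-273)·36355 + (883)·11240.

5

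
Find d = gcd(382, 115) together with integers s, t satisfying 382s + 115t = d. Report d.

1

Euclidean algorithm:
382 = 3·115 + 37
115 = 3·37 + 4
37 = 9·4 + 1
4 = 4·1 + 0
gcd(382, 115) = 1.
Express as a combination:
1 = 37 − 9·4
1 = −9·115 + 28·37
1 = 28·382 − 93·115
So 1 = (28)·382 + (-93)·115.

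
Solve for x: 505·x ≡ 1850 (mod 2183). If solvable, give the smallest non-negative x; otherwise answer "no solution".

1776

First find gcd(505, 2183):
2183 = 4*505 + 163
505 = 3*163 + 16
163 = 10*16 + 3
16 = 5*3 + 1
3 = 3*1 + 0
gcd = 1, so a unique solution mod 2183 exists.
Back-substitute for the Bézout coefficients:
1 = 16 − 5·3
1 = −5·163 + 51·16
1 = 51·505 − 158·163
1 = −158·2183 + 683·505
So 505·(683) ≡ 1 (mod 2183), giving 505⁻¹ ≡ 683.
x ≡ 505⁻¹·1850 ≡ 683·1850 ≡ 1776 (mod 2183).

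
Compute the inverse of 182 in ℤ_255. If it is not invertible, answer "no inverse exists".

248

Extended Euclidean algorithm:
255 = 1·182 + 73
182 = 2·73 + 36
73 = 2·36 + 1
36 = 36·1 + 0
gcd = 1, so the inverse exists. Back-substitute:
1 = 73 − 2·36
1 = −2·182 + 5·73
1 = 5·255 − 7·182
Hence 182⁻¹ ≡ -7 ≡ 248 (mod 255).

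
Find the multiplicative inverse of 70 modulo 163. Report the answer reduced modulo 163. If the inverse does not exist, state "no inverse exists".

Apply the Euclidean algorithm to 163 and 70:
163 = 2*70 + 23
70 = 3*23 + 1
23 = 23*1 + 0
The gcd is 1. Working backward:
1 = 70 − 3·23
1 = −3·163 + 7·70
So 70·7 ≡ 1 (mod 163).

7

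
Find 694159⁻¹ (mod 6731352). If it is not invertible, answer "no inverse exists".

Apply the Euclidean algorithm to 6731352 and 694159:
6731352 = 9·694159 + 483921
694159 = 1·483921 + 210238
483921 = 2·210238 + 63445
210238 = 3·63445 + 19903
63445 = 3·19903 + 3736
19903 = 5·3736 + 1223
3736 = 3·1223 + 67
1223 = 18·67 + 17
67 = 3·17 + 16
17 = 1·16 + 1
16 = 16·1 + 0
The gcd is 1. Working backward:
1 = 17 − 16
1 = −67 + 4·17
1 = 4·1223 − 73·67
1 = −73·3736 + 223·1223
1 = 223·19903 − 1188·3736
1 = −1188·63445 + 3787·19903
1 = 3787·210238 − 12549·63445
1 = −12549·483921 + 28885·210238
1 = 28885·694159 − 41434·483921
1 = −41434·6731352 + 401791·694159
So 694159·401791 ≡ 1 (mod 6731352).

401791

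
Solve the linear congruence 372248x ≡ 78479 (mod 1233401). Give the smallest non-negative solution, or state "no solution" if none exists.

973158

First find gcd(372248, 1233401):
1233401 = 3×372248 + 116657
372248 = 3×116657 + 22277
116657 = 5×22277 + 5272
22277 = 4×5272 + 1189
5272 = 4×1189 + 516
1189 = 2×516 + 157
516 = 3×157 + 45
157 = 3×45 + 22
45 = 2×22 + 1
22 = 22×1 + 0
gcd = 1, so a unique solution mod 1233401 exists.
Back-substitute for the Bézout coefficients:
1 = 45 − 2·22
1 = −2·157 + 7·45
1 = 7·516 − 23·157
1 = −23·1189 + 53·516
1 = 53·5272 − 235·1189
1 = −235·22277 + 993·5272
1 = 993·116657 − 5200·22277
1 = −5200·372248 + 16593·116657
1 = 16593·1233401 − 54979·372248
So 372248·(-54979) ≡ 1 (mod 1233401), giving 372248⁻¹ ≡ 1178422.
x ≡ 372248⁻¹·78479 ≡ 1178422·78479 ≡ 973158 (mod 1233401).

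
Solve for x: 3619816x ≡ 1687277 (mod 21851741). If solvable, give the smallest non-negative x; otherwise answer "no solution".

First find gcd(3619816, 21851741):
21851741 = 6×3619816 + 132845
3619816 = 27×132845 + 33001
132845 = 4×33001 + 841
33001 = 39×841 + 202
841 = 4×202 + 33
202 = 6×33 + 4
33 = 8×4 + 1
4 = 4×1 + 0
gcd = 1, so a unique solution mod 21851741 exists.
Back-substitute for the Bézout coefficients:
1 = 33 − 8·4
1 = −8·202 + 49·33
1 = 49·841 − 204·202
1 = −204·33001 + 8005·841
1 = 8005·132845 − 32224·33001
1 = −32224·3619816 + 878053·132845
1 = 878053·21851741 − 5300542·3619816
So 3619816·(-5300542) ≡ 1 (mod 21851741), giving 3619816⁻¹ ≡ 16551199.
x ≡ 3619816⁻¹·1687277 ≡ 16551199·1687277 ≡ 19804087 (mod 21851741).

19804087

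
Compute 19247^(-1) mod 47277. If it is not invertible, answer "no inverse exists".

gcd(47277, 19247) by repeated division:
47277 = 2*19247 + 8783
19247 = 2*8783 + 1681
8783 = 5*1681 + 378
1681 = 4*378 + 169
378 = 2*169 + 40
169 = 4*40 + 9
40 = 4*9 + 4
9 = 2*4 + 1
4 = 4*1 + 0
The gcd is 1. Working backward:
1 = 9 − 2·4
1 = −2·40 + 9·9
1 = 9·169 − 38·40
1 = −38·378 + 85·169
1 = 85·1681 − 378·378
1 = −378·8783 + 1975·1681
1 = 1975·19247 − 4328·8783
1 = −4328·47277 + 10631·19247
So 19247·10631 ≡ 1 (mod 47277).

10631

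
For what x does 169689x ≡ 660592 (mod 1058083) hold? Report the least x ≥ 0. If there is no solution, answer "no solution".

gcd(169689, 1058083):
1058083 = 6*169689 + 39949
169689 = 4*39949 + 9893
39949 = 4*9893 + 377
9893 = 26*377 + 91
377 = 4*91 + 13
91 = 7*13 + 0
gcd = 13, but 13 ∤ 660592, so the congruence has no solution.

no solution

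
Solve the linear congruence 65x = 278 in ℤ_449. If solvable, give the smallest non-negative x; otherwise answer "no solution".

First find gcd(65, 449):
449 = 6·65 + 59
65 = 1·59 + 6
59 = 9·6 + 5
6 = 1·5 + 1
5 = 5·1 + 0
gcd = 1, so a unique solution mod 449 exists.
Back-substitute for the Bézout coefficients:
1 = 6 − 5
1 = −59 + 10·6
1 = 10·65 − 11·59
1 = −11·449 + 76·65
So 65·(76) ≡ 1 (mod 449), giving 65⁻¹ ≡ 76.
x ≡ 65⁻¹·278 ≡ 76·278 ≡ 25 (mod 449).

25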